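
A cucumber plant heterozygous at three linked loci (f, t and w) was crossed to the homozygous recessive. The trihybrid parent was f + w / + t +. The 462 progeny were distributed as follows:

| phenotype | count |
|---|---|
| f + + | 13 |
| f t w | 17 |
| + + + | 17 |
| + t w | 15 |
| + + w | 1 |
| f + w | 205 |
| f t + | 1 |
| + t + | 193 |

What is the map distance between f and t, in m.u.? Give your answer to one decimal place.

7.8 m.u.

The two rarest classes, + + w and f t +, are the double crossovers. Comparing them with the parentals, only the f allele has switched, so f is the middle locus and the order is w – f – t.
Crossovers in the f–t interval produce the single-crossover classes f t w and + + + (17 + 17 = 34) plus the double crossovers (2).
RF(f–t) = (34 + 2) / 462 = 36/462 = 0.0779 → 7.8 m.u.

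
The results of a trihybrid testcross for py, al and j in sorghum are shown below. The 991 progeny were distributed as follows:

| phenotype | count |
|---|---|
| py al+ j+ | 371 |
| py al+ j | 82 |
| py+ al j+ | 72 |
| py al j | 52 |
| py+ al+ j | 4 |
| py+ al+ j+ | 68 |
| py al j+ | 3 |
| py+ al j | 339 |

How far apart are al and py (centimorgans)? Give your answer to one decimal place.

The two most frequent reciprocal classes, py+ al j and py al+ j+, are the parental types, so the F1 was py+ al j / py al+ j+.
The two rarest classes, py+ al+ j and py al j+, are the double crossovers. Comparing them with the parentals, only the al allele has switched, so al is the middle locus and the order is py – al – j.
Crossovers in the py–al interval produce the single-crossover classes py al j and py+ al+ j+ (52 + 68 = 120) plus the double crossovers (7).
RF(py–al) = (120 + 7) / 991 = 127/991 = 0.1282 → 12.8 centimorgans.

12.8 centimorgans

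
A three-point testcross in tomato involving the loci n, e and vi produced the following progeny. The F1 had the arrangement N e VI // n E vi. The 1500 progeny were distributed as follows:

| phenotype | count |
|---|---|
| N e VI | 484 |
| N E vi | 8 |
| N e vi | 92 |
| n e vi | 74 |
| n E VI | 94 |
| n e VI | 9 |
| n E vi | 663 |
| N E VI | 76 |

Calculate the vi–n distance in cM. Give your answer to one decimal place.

13.5 cM

The two rarest classes, n e VI and N E vi, are the double crossovers. Comparing them with the parentals, only the n allele has switched, so n is the middle locus and the order is vi – n – e.
Crossovers in the vi–n interval produce the single-crossover classes N e vi and n E VI (92 + 94 = 186) plus the double crossovers (17).
RF(vi–n) = (186 + 17) / 1500 = 203/1500 = 0.1353 → 13.5 cM.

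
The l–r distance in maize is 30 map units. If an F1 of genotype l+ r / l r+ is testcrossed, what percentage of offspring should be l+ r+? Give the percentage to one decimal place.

A map distance of 30 map units corresponds to a recombination frequency of 0.300.
The F1 is l+ r / l r+, so l+ r+ is a recombinant gamete class with expected frequency r/2 = 0.300/2 = 0.1500.
That is 0.1500 = 15.0% of the progeny.

15.0%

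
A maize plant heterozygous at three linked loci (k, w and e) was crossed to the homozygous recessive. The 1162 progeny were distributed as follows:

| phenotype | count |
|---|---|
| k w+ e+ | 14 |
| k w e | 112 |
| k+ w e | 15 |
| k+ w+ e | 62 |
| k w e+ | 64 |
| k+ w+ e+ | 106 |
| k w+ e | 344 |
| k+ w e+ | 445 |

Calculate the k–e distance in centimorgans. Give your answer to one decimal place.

13.3 centimorgans

The two most frequent reciprocal classes, k+ w e+ and k w+ e, are the parental types, so the F1 was k+ w e+ / k w+ e.
The two rarest classes, k+ w e and k w+ e+, are the double crossovers. Comparing them with the parentals, only the e allele has switched, so e is the middle locus and the order is w – e – k.
Crossovers in the e–k interval produce the single-crossover classes k w e+ and k+ w+ e (64 + 62 = 126) plus the double crossovers (29).
RF(e–k) = (126 + 29) / 1162 = 155/1162 = 0.1334 → 13.3 centimorgans.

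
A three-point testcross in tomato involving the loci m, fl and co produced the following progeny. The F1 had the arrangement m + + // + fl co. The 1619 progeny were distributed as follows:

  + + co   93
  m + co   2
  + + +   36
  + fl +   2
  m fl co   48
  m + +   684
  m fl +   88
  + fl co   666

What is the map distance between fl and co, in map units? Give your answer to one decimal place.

The two rarest classes, m + co and + fl +, are the double crossovers. Comparing them with the parentals, only the co allele has switched, so co is the middle locus and the order is fl – co – m.
Crossovers in the fl–co interval produce the single-crossover classes m fl + and + + co (88 + 93 = 181) plus the double crossovers (4).
RF(fl–co) = (181 + 4) / 1619 = 185/1619 = 0.1143 → 11.4 map units.

11.4 map units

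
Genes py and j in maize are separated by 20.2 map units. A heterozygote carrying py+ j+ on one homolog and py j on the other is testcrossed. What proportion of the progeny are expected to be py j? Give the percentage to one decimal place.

A map distance of 20.2 map units corresponds to a recombination frequency of 0.202.
The F1 is py+ j+ / py j, so py j is a parental gamete class with expected frequency (1 − r)/2 = 0.798/2 = 0.3990.
That is 0.3990 = 39.9% of the progeny.

39.9%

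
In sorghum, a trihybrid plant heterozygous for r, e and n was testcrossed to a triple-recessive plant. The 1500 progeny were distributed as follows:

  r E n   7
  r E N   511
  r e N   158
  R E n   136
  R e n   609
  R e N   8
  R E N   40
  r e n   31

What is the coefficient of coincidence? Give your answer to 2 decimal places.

The two most frequent reciprocal classes, r E N and R e n, are the parental types, so the F1 was r E N / R e n.
The two rarest classes, r E n and R e N, are the double crossovers. Comparing them with the parentals, only the n allele has switched, so n is the middle locus and the order is e – n – r.
e–n: (294 + 15)/1500 = 0.2060; n–r: (71 + 15)/1500 = 0.0573.
Expected DCO frequency = 0.2060 × 0.0573 ≈ 0.01180; observed = 15/1500 ≈ 0.01000.
Coefficient of coincidence = 0.01000/0.01180 ≈ 0.85.

0.85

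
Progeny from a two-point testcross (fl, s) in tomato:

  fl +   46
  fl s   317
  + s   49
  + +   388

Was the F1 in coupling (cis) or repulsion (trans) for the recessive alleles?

The two most frequent classes are + + (388) and fl s (317); these are the parental (non-recombinant) types.
So the F1 carried + + on one chromosome and fl s on the other — the recessive alleles are on the same chromosome (cis / coupling).

cis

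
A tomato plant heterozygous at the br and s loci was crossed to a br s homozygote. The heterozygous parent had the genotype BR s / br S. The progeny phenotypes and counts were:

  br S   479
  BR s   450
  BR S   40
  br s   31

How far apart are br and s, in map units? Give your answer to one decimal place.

The recombinant classes are BR S and br s: 40 + 31 = 71.
Recombination frequency = 71/1000 = 0.0710 ≈ 7.1%, i.e. 7.1 map units.

7.1 map units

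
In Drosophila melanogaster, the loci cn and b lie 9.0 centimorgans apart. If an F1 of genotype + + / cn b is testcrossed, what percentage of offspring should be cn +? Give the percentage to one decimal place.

A map distance of 9.0 centimorgans corresponds to a recombination frequency of 0.090.
The F1 is + + / cn b, so cn + is a recombinant gamete class with expected frequency r/2 = 0.090/2 = 0.0450.
That is 0.0450 = 4.5% of the progeny.

4.5%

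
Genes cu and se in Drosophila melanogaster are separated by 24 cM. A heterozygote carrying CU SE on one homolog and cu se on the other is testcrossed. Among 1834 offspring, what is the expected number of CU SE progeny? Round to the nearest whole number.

697

A map distance of 24 cM corresponds to a recombination frequency of 0.240.
The F1 is CU SE / cu se, so CU SE is a parental gamete class with expected frequency (1 − r)/2 = 0.760/2 = 0.3800.
Expected number = 0.3800 × 1834 = 696.92 ≈ 697.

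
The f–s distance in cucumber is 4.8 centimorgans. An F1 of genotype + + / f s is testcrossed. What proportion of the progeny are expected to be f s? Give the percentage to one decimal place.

A map distance of 4.8 centimorgans corresponds to a recombination frequency of 0.048.
The F1 is + + / f s, so f s is a parental gamete class with expected frequency (1 − r)/2 = 0.952/2 = 0.4760.
That is 0.4760 = 47.6% of the progeny.

47.6%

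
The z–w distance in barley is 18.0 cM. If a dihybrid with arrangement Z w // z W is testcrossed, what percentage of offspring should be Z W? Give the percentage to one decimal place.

9.0%

A map distance of 18.0 cM corresponds to a recombination frequency of 0.180.
The F1 is Z w / z W, so Z W is a recombinant gamete class with expected frequency r/2 = 0.180/2 = 0.0900.
That is 0.0900 = 9.0% of the progeny.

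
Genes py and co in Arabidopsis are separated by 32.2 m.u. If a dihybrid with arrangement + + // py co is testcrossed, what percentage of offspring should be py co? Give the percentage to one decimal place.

A map distance of 32.2 m.u. corresponds to a recombination frequency of 0.322.
The F1 is + + / py co, so py co is a parental gamete class with expected frequency (1 − r)/2 = 0.678/2 = 0.3390.
That is 0.3390 = 33.9% of the progeny.

33.9%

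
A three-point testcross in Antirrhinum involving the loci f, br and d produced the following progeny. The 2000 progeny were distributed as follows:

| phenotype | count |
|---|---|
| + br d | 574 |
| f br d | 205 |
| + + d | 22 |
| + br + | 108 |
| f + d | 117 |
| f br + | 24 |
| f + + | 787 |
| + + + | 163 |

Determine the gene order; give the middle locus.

br

The two most frequent reciprocal classes, + br d and f + +, are the parental types, so the F1 was + br d / f + +.
The two rarest classes, + + d and f br +, are the double crossovers. Comparing them with the parentals, only the br allele has switched, so br is the middle locus and the order is d – br – f.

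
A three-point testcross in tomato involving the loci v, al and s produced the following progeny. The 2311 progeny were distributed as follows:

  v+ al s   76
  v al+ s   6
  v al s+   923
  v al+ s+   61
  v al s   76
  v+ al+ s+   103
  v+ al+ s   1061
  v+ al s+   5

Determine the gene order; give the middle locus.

v

The two most frequent reciprocal classes, v al s+ and v+ al+ s, are the parental types, so the F1 was v al s+ / v+ al+ s.
The two rarest classes, v+ al s+ and v al+ s, are the double crossovers. Comparing them with the parentals, only the v allele has switched, so v is the middle locus and the order is al – v – s.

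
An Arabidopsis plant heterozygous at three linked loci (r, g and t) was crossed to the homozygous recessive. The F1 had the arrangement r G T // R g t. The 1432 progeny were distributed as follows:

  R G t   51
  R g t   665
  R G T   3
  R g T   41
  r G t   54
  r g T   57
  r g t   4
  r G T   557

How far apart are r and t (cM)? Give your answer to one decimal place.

7.1 cM

The two rarest classes, R G T and r g t, are the double crossovers. Comparing them with the parentals, only the r allele has switched, so r is the middle locus and the order is t – r – g.
Crossovers in the t–r interval produce the single-crossover classes r G t and R g T (54 + 41 = 95) plus the double crossovers (7).
RF(t–r) = (95 + 7) / 1432 = 102/1432 = 0.0712 → 7.1 cM.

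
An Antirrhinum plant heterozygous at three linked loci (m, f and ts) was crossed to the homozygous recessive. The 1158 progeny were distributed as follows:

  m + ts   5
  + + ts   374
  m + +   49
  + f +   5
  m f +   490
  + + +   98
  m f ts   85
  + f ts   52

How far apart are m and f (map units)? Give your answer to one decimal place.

9.6 map units

The two most frequent reciprocal classes, + + ts and m f +, are the parental types, so the F1 was + + ts / m f +.
The two rarest classes, m + ts and + f +, are the double crossovers. Comparing them with the parentals, only the m allele has switched, so m is the middle locus and the order is f – m – ts.
Crossovers in the f–m interval produce the single-crossover classes + f ts and m + + (52 + 49 = 101) plus the double crossovers (10).
RF(f–m) = (101 + 10) / 1158 = 111/1158 = 0.0959 → 9.6 map units.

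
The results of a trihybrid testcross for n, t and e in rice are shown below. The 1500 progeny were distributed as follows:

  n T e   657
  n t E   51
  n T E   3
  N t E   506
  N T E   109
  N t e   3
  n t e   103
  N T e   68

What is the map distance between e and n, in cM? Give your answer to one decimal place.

8.3 cM

The two most frequent reciprocal classes, n T e and N t E, are the parental types, so the F1 was n T e / N t E.
The two rarest classes, n T E and N t e, are the double crossovers. Comparing them with the parentals, only the e allele has switched, so e is the middle locus and the order is t – e – n.
Crossovers in the e–n interval produce the single-crossover classes N T e and n t E (68 + 51 = 119) plus the double crossovers (6).
RF(e–n) = (119 + 6) / 1500 = 125/1500 = 0.0833 → 8.3 cM.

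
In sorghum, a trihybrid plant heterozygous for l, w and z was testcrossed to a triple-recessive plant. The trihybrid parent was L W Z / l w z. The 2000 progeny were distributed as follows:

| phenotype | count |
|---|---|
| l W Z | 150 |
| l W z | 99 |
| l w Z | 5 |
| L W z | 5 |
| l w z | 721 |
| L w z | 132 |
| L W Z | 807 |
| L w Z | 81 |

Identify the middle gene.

z

The two rarest classes, L W z and l w Z, are the double crossovers. Comparing them with the parentals, only the z allele has switched, so z is the middle locus and the order is w – z – l.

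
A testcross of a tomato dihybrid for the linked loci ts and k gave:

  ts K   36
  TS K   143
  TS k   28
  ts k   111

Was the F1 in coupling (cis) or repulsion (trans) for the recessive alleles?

The two most frequent classes are TS K (143) and ts k (111); these are the parental (non-recombinant) types.
So the F1 carried TS K on one chromosome and ts k on the other — the recessive alleles are on the same chromosome (cis / coupling).

cis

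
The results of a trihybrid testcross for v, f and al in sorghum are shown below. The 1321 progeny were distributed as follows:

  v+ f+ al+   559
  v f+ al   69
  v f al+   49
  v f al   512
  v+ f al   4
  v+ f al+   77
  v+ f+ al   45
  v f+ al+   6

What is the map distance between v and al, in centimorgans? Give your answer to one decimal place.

The two most frequent reciprocal classes, v+ f+ al+ and v f al, are the parental types, so the F1 was v+ f+ al+ / v f al.
The two rarest classes, v f+ al+ and v+ f al, are the double crossovers. Comparing them with the parentals, only the v allele has switched, so v is the middle locus and the order is al – v – f.
Crossovers in the al–v interval produce the single-crossover classes v+ f+ al and v f al+ (45 + 49 = 94) plus the double crossovers (10).
RF(al–v) = (94 + 10) / 1321 = 104/1321 = 0.0787 → 7.9 centimorgans.

7.9 centimorgans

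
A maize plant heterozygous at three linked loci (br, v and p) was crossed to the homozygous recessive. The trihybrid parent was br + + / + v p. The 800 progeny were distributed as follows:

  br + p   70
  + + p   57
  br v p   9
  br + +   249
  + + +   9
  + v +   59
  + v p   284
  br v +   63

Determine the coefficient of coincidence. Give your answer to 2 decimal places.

0.71

The two rarest classes, + + + and br v p, are the double crossovers. Comparing them with the parentals, only the br allele has switched, so br is the middle locus and the order is p – br – v.
p–br: (129 + 18)/800 = 0.1837; br–v: (120 + 18)/800 = 0.1725.
Expected DCO frequency = 0.1837 × 0.1725 ≈ 0.03169; observed = 18/800 ≈ 0.02250.
Coefficient of coincidence = 0.02250/0.03169 ≈ 0.71.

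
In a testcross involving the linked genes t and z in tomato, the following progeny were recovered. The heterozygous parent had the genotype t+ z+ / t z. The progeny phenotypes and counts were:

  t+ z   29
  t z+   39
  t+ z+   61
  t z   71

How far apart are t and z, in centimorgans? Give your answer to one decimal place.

The recombinant classes are t+ z and t z+: 29 + 39 = 68.
Recombination frequency = 68/200 = 0.3400 ≈ 34.0%, i.e. 34.0 centimorgans.

34.0 centimorgans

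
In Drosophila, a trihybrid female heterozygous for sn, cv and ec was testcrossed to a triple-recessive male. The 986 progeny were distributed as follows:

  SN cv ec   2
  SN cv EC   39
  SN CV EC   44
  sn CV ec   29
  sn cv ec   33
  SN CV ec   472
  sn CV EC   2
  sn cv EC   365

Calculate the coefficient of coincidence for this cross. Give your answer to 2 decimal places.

The two most frequent reciprocal classes, sn cv EC and SN CV ec, are the parental types, so the F1 was sn cv EC / SN CV ec.
The two rarest classes, sn CV EC and SN cv ec, are the double crossovers. Comparing them with the parentals, only the cv allele has switched, so cv is the middle locus and the order is sn – cv – ec.
sn–cv: (68 + 4)/986 = 0.0730; cv–ec: (77 + 4)/986 = 0.0822.
Expected DCO frequency = 0.0730 × 0.0822 ≈ 0.00600; observed = 4/986 ≈ 0.00406.
Coefficient of coincidence = 0.00406/0.00600 ≈ 0.68.

0.68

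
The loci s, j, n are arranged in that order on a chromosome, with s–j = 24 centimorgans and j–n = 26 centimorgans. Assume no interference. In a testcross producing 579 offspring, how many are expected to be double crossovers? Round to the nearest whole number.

Map distances give recombination frequencies of 0.240 and 0.260 for the two intervals.
With no interference, expected double-crossover frequency = 0.240 × 0.260 = 0.06240.
Expected number = 0.06240 × 579 = 36.13 ≈ 36.

36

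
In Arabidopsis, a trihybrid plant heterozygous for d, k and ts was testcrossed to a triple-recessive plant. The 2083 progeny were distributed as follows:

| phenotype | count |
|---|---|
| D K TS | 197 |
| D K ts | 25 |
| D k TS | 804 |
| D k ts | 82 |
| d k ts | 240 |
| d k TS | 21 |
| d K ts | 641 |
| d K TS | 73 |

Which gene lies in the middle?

d

The two most frequent reciprocal classes, D k TS and d K ts, are the parental types, so the F1 was D k TS / d K ts.
The two rarest classes, d k TS and D K ts, are the double crossovers. Comparing them with the parentals, only the d allele has switched, so d is the middle locus and the order is ts – d – k.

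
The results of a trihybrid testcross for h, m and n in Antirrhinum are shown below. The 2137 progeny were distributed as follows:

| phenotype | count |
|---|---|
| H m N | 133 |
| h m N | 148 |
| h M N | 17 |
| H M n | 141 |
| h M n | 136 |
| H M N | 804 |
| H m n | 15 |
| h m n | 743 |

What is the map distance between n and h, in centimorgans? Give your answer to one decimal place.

The two most frequent reciprocal classes, h m n and H M N, are the parental types, so the F1 was h m n / H M N.
The two rarest classes, H m n and h M N, are the double crossovers. Comparing them with the parentals, only the h allele has switched, so h is the middle locus and the order is n – h – m.
Crossovers in the n–h interval produce the single-crossover classes h m N and H M n (148 + 141 = 289) plus the double crossovers (32).
RF(n–h) = (289 + 32) / 2137 = 321/2137 = 0.1502 → 15.0 centimorgans.

15.0 centimorgans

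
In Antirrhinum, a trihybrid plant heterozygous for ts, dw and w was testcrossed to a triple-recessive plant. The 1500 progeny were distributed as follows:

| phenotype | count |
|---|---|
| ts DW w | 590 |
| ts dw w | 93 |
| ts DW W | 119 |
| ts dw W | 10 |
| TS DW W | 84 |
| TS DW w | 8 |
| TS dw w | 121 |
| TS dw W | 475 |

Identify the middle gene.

ts

The two most frequent reciprocal classes, ts DW w and TS dw W, are the parental types, so the F1 was ts DW w / TS dw W.
The two rarest classes, TS DW w and ts dw W, are the double crossovers. Comparing them with the parentals, only the ts allele has switched, so ts is the middle locus and the order is w – ts – dw.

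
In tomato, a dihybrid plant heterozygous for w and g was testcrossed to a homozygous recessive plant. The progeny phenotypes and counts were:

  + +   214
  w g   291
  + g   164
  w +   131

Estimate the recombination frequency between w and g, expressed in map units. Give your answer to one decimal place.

36.9 map units

The two most frequent classes, + + (214) and w g (291), are the parental types, so the F1 was + + / w g.
The recombinant classes are + g and w +: 164 + 131 = 295.
Recombination frequency = 295/800 = 0.3688 ≈ 36.9%, i.e. 36.9 map units.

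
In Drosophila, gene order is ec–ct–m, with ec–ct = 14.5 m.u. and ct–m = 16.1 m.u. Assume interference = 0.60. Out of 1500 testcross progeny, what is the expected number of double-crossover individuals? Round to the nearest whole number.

Map distances give recombination frequencies of 0.145 and 0.161 for the two intervals.
With interference 0.60 (so coincidence = 0.40), expected double-crossover frequency = 0.145 × 0.161 × 0.40 = 0.00934.
Expected number = 0.00934 × 1500 = 14.01 ≈ 14.

14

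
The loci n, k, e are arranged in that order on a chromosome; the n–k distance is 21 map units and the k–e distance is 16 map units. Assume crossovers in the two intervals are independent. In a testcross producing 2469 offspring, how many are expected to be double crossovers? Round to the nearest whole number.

Map distances give recombination frequencies of 0.210 and 0.160 for the two intervals.
With no interference, expected double-crossover frequency = 0.210 × 0.160 = 0.03360.
Expected number = 0.03360 × 2469 = 82.96 ≈ 83.

83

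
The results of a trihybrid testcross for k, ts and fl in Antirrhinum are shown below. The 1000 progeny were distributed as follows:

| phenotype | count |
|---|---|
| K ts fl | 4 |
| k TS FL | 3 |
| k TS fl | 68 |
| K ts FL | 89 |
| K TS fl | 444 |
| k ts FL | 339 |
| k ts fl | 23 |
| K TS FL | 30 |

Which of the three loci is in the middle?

The two most frequent reciprocal classes, k ts FL and K TS fl, are the parental types, so the F1 was k ts FL / K TS fl.
The two rarest classes, k TS FL and K ts fl, are the double crossovers. Comparing them with the parentals, only the ts allele has switched, so ts is the middle locus and the order is k – ts – fl.

ts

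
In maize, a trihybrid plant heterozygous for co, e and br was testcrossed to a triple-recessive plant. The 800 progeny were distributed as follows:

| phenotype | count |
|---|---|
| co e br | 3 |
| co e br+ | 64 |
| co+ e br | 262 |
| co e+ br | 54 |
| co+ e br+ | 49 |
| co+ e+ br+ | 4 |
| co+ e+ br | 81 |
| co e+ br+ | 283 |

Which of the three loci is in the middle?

co

The two most frequent reciprocal classes, co e+ br+ and co+ e br, are the parental types, so the F1 was co e+ br+ / co+ e br.
The two rarest classes, co+ e+ br+ and co e br, are the double crossovers. Comparing them with the parentals, only the co allele has switched, so co is the middle locus and the order is br – co – e.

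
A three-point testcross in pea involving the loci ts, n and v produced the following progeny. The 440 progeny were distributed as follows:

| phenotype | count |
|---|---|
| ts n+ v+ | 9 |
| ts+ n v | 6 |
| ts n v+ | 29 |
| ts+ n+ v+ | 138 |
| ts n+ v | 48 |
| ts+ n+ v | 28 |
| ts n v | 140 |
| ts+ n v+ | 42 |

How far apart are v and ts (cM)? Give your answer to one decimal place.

16.4 cM

The two most frequent reciprocal classes, ts+ n+ v+ and ts n v, are the parental types, so the F1 was ts+ n+ v+ / ts n v.
The two rarest classes, ts n+ v+ and ts+ n v, are the double crossovers. Comparing them with the parentals, only the ts allele has switched, so ts is the middle locus and the order is v – ts – n.
Crossovers in the v–ts interval produce the single-crossover classes ts+ n+ v and ts n v+ (28 + 29 = 57) plus the double crossovers (15).
RF(v–ts) = (57 + 15) / 440 = 72/440 = 0.1636 → 16.4 cM.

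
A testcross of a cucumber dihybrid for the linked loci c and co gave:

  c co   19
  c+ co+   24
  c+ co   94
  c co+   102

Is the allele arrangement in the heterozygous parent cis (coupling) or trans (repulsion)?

The two most frequent classes are c+ co (94) and c co+ (102); these are the parental (non-recombinant) types.
So the F1 carried c+ co on one chromosome and c co+ on the other — the recessive alleles are on opposite chromosomes (trans / repulsion).

trans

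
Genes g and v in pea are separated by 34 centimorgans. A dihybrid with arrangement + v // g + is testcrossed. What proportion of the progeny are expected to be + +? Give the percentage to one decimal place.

17.0%

A map distance of 34 centimorgans corresponds to a recombination frequency of 0.340.
The F1 is + v / g +, so + + is a recombinant gamete class with expected frequency r/2 = 0.340/2 = 0.1700.
That is 0.1700 = 17.0% of the progeny.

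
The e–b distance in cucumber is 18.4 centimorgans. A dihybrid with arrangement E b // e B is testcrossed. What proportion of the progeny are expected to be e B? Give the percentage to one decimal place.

40.8%

A map distance of 18.4 centimorgans corresponds to a recombination frequency of 0.184.
The F1 is E b / e B, so e B is a parental gamete class with expected frequency (1 − r)/2 = 0.816/2 = 0.4080.
That is 0.4080 = 40.8% of the progeny.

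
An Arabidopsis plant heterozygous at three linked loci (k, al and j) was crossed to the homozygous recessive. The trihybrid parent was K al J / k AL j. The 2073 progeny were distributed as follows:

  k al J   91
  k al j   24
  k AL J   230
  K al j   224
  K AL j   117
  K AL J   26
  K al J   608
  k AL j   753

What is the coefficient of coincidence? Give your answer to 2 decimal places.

0.80

The two rarest classes, K AL J and k al j, are the double crossovers. Comparing them with the parentals, only the al allele has switched, so al is the middle locus and the order is j – al – k.
j–al: (454 + 50)/2073 = 0.2431; al–k: (208 + 50)/2073 = 0.1245.
Expected DCO frequency = 0.2431 × 0.1245 ≈ 0.03027; observed = 50/2073 ≈ 0.02412.
Coefficient of coincidence = 0.02412/0.03027 ≈ 0.80.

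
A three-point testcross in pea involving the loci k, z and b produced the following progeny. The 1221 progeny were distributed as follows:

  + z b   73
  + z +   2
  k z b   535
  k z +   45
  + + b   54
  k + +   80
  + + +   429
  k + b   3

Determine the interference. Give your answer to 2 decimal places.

0.63

The two most frequent reciprocal classes, + + + and k z b, are the parental types, so the F1 was + + + / k z b.
The two rarest classes, + z + and k + b, are the double crossovers. Comparing them with the parentals, only the z allele has switched, so z is the middle locus and the order is b – z – k.
b–z: (99 + 5)/1221 = 0.0852; z–k: (153 + 5)/1221 = 0.1294.
Expected DCO frequency = 0.0852 × 0.1294 ≈ 0.01102; observed = 5/1221 ≈ 0.00410.
Coefficient of coincidence = 0.00410/0.01102 ≈ 0.37; interference = 1 − 0.37 = 0.63.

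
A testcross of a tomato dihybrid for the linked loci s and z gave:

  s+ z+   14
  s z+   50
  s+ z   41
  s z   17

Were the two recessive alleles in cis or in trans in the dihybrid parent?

The two most frequent classes are s+ z (41) and s z+ (50); these are the parental (non-recombinant) types.
So the F1 carried s+ z on one chromosome and s z+ on the other — the recessive alleles are on opposite chromosomes (trans / repulsion).

trans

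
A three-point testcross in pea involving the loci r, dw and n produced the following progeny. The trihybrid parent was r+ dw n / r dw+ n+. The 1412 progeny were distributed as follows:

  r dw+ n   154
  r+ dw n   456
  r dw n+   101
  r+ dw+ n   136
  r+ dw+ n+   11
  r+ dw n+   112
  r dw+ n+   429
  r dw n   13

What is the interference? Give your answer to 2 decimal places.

0.55

The two rarest classes, r dw n and r+ dw+ n+, are the double crossovers. Comparing them with the parentals, only the r allele has switched, so r is the middle locus and the order is n – r – dw.
n–r: (266 + 24)/1412 = 0.2054; r–dw: (237 + 24)/1412 = 0.1848.
Expected DCO frequency = 0.2054 × 0.1848 ≈ 0.03796; observed = 24/1412 ≈ 0.01700.
Coefficient of coincidence = 0.01700/0.03796 ≈ 0.45; interference = 1 − 0.45 = 0.55.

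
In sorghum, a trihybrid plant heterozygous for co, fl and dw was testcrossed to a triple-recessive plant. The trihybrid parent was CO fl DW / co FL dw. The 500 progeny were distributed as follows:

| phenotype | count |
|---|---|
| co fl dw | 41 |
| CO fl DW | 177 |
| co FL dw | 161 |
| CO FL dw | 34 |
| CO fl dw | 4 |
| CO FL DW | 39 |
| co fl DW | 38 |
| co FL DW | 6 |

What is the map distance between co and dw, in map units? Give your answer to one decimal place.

The two rarest classes, CO fl dw and co FL DW, are the double crossovers. Comparing them with the parentals, only the dw allele has switched, so dw is the middle locus and the order is co – dw – fl.
Crossovers in the co–dw interval produce the single-crossover classes co fl DW and CO FL dw (38 + 34 = 72) plus the double crossovers (10).
RF(co–dw) = (72 + 10) / 500 = 82/500 = 0.1640 → 16.4 map units.

16.4 map units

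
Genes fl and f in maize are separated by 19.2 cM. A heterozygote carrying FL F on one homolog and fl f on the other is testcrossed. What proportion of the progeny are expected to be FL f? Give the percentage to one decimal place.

A map distance of 19.2 cM corresponds to a recombination frequency of 0.192.
The F1 is FL F / fl f, so FL f is a recombinant gamete class with expected frequency r/2 = 0.192/2 = 0.0960.
That is 0.0960 = 9.6% of the progeny.

9.6%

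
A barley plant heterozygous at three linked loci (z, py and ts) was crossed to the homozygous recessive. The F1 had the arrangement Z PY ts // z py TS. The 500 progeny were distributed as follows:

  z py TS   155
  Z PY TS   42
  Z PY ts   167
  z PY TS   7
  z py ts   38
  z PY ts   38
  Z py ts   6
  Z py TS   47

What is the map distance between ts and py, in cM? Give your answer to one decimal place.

18.6 cM

The two rarest classes, Z py ts and z PY TS, are the double crossovers. Comparing them with the parentals, only the py allele has switched, so py is the middle locus and the order is ts – py – z.
Crossovers in the ts–py interval produce the single-crossover classes Z PY TS and z py ts (42 + 38 = 80) plus the double crossovers (13).
RF(ts–py) = (80 + 13) / 500 = 93/500 = 0.1860 → 18.6 cM.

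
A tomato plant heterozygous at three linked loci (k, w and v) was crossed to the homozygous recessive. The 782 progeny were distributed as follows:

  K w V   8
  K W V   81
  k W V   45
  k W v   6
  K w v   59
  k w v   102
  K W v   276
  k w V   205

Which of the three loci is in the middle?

The two most frequent reciprocal classes, k w V and K W v, are the parental types, so the F1 was k w V / K W v.
The two rarest classes, K w V and k W v, are the double crossovers. Comparing them with the parentals, only the k allele has switched, so k is the middle locus and the order is w – k – v.

k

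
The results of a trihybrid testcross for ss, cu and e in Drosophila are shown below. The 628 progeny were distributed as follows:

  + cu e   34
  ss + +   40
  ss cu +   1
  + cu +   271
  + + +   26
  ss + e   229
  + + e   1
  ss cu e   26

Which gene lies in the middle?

ss

The two most frequent reciprocal classes, + cu + and ss + e, are the parental types, so the F1 was + cu + / ss + e.
The two rarest classes, ss cu + and + + e, are the double crossovers. Comparing them with the parentals, only the ss allele has switched, so ss is the middle locus and the order is e – ss – cu.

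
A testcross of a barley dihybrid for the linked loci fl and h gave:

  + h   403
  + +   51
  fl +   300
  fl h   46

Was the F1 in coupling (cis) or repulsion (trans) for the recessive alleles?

trans

The two most frequent classes are + h (403) and fl + (300); these are the parental (non-recombinant) types.
So the F1 carried + h on one chromosome and fl + on the other — the recessive alleles are on opposite chromosomes (trans / repulsion).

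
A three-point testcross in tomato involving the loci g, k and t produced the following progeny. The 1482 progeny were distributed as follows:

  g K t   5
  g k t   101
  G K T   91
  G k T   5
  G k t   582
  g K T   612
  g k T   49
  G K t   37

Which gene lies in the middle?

t

The two most frequent reciprocal classes, G k t and g K T, are the parental types, so the F1 was G k t / g K T.
The two rarest classes, G k T and g K t, are the double crossovers. Comparing them with the parentals, only the t allele has switched, so t is the middle locus and the order is k – t – g.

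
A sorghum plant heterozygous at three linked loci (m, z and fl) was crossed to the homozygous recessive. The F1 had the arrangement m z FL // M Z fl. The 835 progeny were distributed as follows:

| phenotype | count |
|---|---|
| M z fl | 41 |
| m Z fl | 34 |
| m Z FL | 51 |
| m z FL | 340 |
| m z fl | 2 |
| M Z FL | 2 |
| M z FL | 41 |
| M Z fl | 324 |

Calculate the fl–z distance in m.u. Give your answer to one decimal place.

11.5 m.u.

The two rarest classes, m z fl and M Z FL, are the double crossovers. Comparing them with the parentals, only the fl allele has switched, so fl is the middle locus and the order is m – fl – z.
Crossovers in the fl–z interval produce the single-crossover classes m Z FL and M z fl (51 + 41 = 92) plus the double crossovers (4).
RF(fl–z) = (92 + 4) / 835 = 96/835 = 0.1150 → 11.5 m.u.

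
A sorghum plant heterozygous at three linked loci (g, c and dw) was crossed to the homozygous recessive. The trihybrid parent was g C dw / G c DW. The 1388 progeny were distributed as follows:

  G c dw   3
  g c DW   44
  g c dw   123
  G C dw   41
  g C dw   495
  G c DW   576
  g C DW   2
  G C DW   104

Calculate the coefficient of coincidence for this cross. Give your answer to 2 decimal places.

The two rarest classes, g C DW and G c dw, are the double crossovers. Comparing them with the parentals, only the dw allele has switched, so dw is the middle locus and the order is g – dw – c.
g–dw: (85 + 5)/1388 = 0.0648; dw–c: (227 + 5)/1388 = 0.1671.
Expected DCO frequency = 0.0648 × 0.1671 ≈ 0.01083; observed = 5/1388 ≈ 0.00360.
Coefficient of coincidence = 0.00360/0.01083 ≈ 0.33.

0.33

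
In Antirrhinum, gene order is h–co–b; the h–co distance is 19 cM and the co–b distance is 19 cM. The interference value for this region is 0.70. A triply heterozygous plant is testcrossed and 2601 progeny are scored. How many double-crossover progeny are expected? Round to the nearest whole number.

28

Map distances give recombination frequencies of 0.190 and 0.190 for the two intervals.
With interference 0.70 (so coincidence = 0.30), expected double-crossover frequency = 0.190 × 0.190 × 0.30 = 0.01083.
Expected number = 0.01083 × 2601 = 28.17 ≈ 28.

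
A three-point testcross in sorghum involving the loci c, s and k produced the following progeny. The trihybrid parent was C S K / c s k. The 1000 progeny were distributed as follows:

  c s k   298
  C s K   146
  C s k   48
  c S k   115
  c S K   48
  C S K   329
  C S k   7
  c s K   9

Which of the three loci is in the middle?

The two rarest classes, C S k and c s K, are the double crossovers. Comparing them with the parentals, only the k allele has switched, so k is the middle locus and the order is c – k – s.

k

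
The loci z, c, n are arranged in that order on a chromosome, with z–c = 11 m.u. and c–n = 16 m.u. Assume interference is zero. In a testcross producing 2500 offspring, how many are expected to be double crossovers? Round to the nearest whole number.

44

Map distances give recombination frequencies of 0.110 and 0.160 for the two intervals.
With no interference, expected double-crossover frequency = 0.110 × 0.160 = 0.01760.
Expected number = 0.01760 × 2500 = 44.00 ≈ 44.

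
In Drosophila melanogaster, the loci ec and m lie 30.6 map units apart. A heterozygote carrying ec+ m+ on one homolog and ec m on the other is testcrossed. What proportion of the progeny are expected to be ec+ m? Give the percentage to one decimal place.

15.3%

A map distance of 30.6 map units corresponds to a recombination frequency of 0.306.
The F1 is ec+ m+ / ec m, so ec+ m is a recombinant gamete class with expected frequency r/2 = 0.306/2 = 0.1530.
That is 0.1530 = 15.3% of the progeny.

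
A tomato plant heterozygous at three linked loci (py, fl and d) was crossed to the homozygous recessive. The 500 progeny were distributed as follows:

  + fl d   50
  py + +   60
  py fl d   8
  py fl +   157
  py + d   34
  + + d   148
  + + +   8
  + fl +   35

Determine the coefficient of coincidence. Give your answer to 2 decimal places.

0.75

The two most frequent reciprocal classes, py fl + and + + d, are the parental types, so the F1 was py fl + / + + d.
The two rarest classes, py fl d and + + +, are the double crossovers. Comparing them with the parentals, only the d allele has switched, so d is the middle locus and the order is py – d – fl.
py–d: (69 + 16)/500 = 0.1700; d–fl: (110 + 16)/500 = 0.2520.
Expected DCO frequency = 0.1700 × 0.2520 ≈ 0.04284; observed = 16/500 ≈ 0.03200.
Coefficient of coincidence = 0.03200/0.04284 ≈ 0.75.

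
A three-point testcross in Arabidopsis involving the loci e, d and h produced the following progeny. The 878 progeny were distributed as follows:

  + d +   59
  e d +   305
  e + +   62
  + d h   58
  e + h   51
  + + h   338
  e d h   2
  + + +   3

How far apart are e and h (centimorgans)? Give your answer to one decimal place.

13.1 centimorgans

The two most frequent reciprocal classes, e d + and + + h, are the parental types, so the F1 was e d + / + + h.
The two rarest classes, e d h and + + +, are the double crossovers. Comparing them with the parentals, only the h allele has switched, so h is the middle locus and the order is d – h – e.
Crossovers in the h–e interval produce the single-crossover classes + d + and e + h (59 + 51 = 110) plus the double crossovers (5).
RF(h–e) = (110 + 5) / 878 = 115/878 = 0.1310 → 13.1 centimorgans.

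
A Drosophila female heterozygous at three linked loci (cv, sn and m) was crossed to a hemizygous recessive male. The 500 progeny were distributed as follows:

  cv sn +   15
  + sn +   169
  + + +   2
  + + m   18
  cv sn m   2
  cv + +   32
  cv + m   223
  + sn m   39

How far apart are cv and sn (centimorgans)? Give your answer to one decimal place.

The two most frequent reciprocal classes, cv + m and + sn +, are the parental types, so the F1 was cv + m / + sn +.
The two rarest classes, cv sn m and + + +, are the double crossovers. Comparing them with the parentals, only the sn allele has switched, so sn is the middle locus and the order is m – sn – cv.
Crossovers in the sn–cv interval produce the single-crossover classes + + m and cv sn + (18 + 15 = 33) plus the double crossovers (4).
RF(sn–cv) = (33 + 4) / 500 = 37/500 = 0.0740 → 7.4 centimorgans.

7.4 centimorgans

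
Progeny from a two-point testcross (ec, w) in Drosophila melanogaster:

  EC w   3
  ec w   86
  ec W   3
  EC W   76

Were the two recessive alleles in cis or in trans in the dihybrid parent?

cis

The two most frequent classes are EC W (76) and ec w (86); these are the parental (non-recombinant) types.
So the F1 carried EC W on one chromosome and ec w on the other — the recessive alleles are on the same chromosome (cis / coupling).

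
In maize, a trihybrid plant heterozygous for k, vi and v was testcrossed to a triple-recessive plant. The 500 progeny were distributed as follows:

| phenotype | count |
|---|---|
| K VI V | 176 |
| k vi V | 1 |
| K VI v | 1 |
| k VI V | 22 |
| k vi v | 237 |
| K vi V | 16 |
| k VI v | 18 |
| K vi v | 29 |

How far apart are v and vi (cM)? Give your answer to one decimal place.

7.2 cM

The two most frequent reciprocal classes, K VI V and k vi v, are the parental types, so the F1 was K VI V / k vi v.
The two rarest classes, K VI v and k vi V, are the double crossovers. Comparing them with the parentals, only the v allele has switched, so v is the middle locus and the order is vi – v – k.
Crossovers in the vi–v interval produce the single-crossover classes K vi V and k VI v (16 + 18 = 34) plus the double crossovers (2).
RF(vi–v) = (34 + 2) / 500 = 36/500 = 0.0720 → 7.2 cM.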